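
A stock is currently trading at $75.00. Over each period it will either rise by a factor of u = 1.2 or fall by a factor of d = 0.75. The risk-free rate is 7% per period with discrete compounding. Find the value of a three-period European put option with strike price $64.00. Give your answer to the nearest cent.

$2.58

Risk-neutral probability p = (1 + 0.07 − 0.75)/(1.2 − 0.75) = 0.3200/0.4500 = 0.7111
Terminal stock prices: S_uuu = 129.6, S_uud = 81, S_udd = 50.62, S_ddd = 31.64
Terminal payoffs (K − S): max(-65.6, 0) = 0, max(-17, 0) = 0, max(13.38, 0) = 13.38, max(32.36, 0) = 32.36
Node uu (S = 108): V_uu = 1/1.07·[0.7111·0.0000 + 0.2889·0.0000] = 0.0000
Node ud (S = 67.5): V_ud = 1/1.07·[0.7111·0.0000 + 0.2889·13.3750] = 3.6111
Node dd (S = 42.19): V_dd = 1/1.07·[0.7111·13.3750 + 0.2889·32.3594] = 17.6256
Node u (S = 90): V_u = 1/1.07·[0.7111·0.0000 + 0.2889·3.6111] = 0.9750
Node d (S = 56.25): V_d = 1/1.07·[0.7111·3.6111 + 0.2889·17.6256] = 7.1586
Node 0 (S = 75): V_0 = 1/1.07·[0.7111·0.9750 + 0.2889·7.1586] = 2.5807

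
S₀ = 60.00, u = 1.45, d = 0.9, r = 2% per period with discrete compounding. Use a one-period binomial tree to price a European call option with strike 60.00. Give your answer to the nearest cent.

Risk-neutral probability p = (1 + 0.02 − 0.9)/(1.45 − 0.9) = 0.1200/0.5500 = 0.2182
Terminal stock prices: S_u = 87, S_d = 54
Terminal payoffs (S − K): max(27, 0) = 27, max(-6, 0) = 0
Node 0 (S = 60): V_0 = 1/1.02·[0.2182·27.0000 + 0.7818·0.0000] = 5.7754

5.78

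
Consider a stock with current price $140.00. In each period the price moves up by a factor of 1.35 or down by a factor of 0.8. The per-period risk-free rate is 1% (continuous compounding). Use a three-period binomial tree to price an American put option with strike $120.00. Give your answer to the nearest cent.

$11.38

Risk-neutral probability p = (e^0.01 − 0.8)/(1.35 − 0.8) = 0.2101/0.5500 = 0.3819
Terminal stock prices: S_uuu = 344.5, S_uud = 204.1, S_udd = 121, S_ddd = 71.68
Terminal payoffs (K − S): max(-224.5, 0) = 0, max(-84.12, 0) = 0, max(-0.96, 0) = 0, max(48.32, 0) = 48.32
Node uu (S = 255.2): continuation = e^(−0.01)·[0.3819·0.0000 + 0.6181·0.0000] = 0.0000; exercise value = 0.0000 ≤ continuation, so V_uu = 0.0000
Node ud (S = 151.2): continuation = e^(−0.01)·[0.3819·0.0000 + 0.6181·0.0000] = 0.0000; exercise value = 0.0000 ≤ continuation, so V_ud = 0.0000
Node dd (S = 89.6): continuation = e^(−0.01)·[0.3819·0.0000 + 0.6181·48.3200] = 29.5690; exercise value = 30.4000 > continuation, so V_dd = 30.4000 (exercise)
Node u (S = 189): continuation = e^(−0.01)·[0.3819·0.0000 + 0.6181·0.0000] = 0.0000; exercise value = 0.0000 ≤ continuation, so V_u = 0.0000
Node d (S = 112): continuation = e^(−0.01)·[0.3819·0.0000 + 0.6181·30.4000] = 18.6030; exercise value = 8.0000 ≤ continuation, so V_d = 18.6030
Node 0 (S = 140): continuation = e^(−0.01)·[0.3819·0.0000 + 0.6181·18.6030] = 11.3839; exercise value = 0.0000 ≤ continuation, so V_0 = 11.3839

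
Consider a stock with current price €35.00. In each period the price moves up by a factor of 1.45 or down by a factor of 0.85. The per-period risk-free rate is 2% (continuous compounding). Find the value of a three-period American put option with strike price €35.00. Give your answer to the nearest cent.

€4.79

Risk-neutral probability p = (e^0.02 − 0.85)/(1.45 − 0.85) = 0.1702/0.6000 = 0.2837
Terminal stock prices: S_uuu = 106.7, S_uud = 62.55, S_udd = 36.67, S_ddd = 21.49
Terminal payoffs (K − S): max(-71.7, 0) = 0, max(-27.55, 0) = 0, max(-1.667, 0) = 0, max(13.51, 0) = 13.51
Node uu (S = 73.59): continuation = e^(−0.02)·[0.2837·0.0000 + 0.7163·0.0000] = 0.0000; exercise value = 0.0000 ≤ continuation, so V_uu = 0.0000
Node ud (S = 43.14): continuation = e^(−0.02)·[0.2837·0.0000 + 0.7163·0.0000] = 0.0000; exercise value = 0.0000 ≤ continuation, so V_ud = 0.0000
Node dd (S = 25.29): continuation = e^(−0.02)·[0.2837·0.0000 + 0.7163·13.5056] = 9.4829; exercise value = 9.7125 > continuation, so V_dd = 9.7125 (exercise)
Node u (S = 50.75): continuation = e^(−0.02)·[0.2837·0.0000 + 0.7163·0.0000] = 0.0000; exercise value = 0.0000 ≤ continuation, so V_u = 0.0000
Node d (S = 29.75): continuation = e^(−0.02)·[0.2837·0.0000 + 0.7163·9.7125] = 6.8196; exercise value = 5.2500 ≤ continuation, so V_d = 6.8196
Node 0 (S = 35): continuation = e^(−0.02)·[0.2837·0.0000 + 0.7163·6.8196] = 4.7884; exercise value = 0.0000 ≤ continuation, so V_0 = 4.7884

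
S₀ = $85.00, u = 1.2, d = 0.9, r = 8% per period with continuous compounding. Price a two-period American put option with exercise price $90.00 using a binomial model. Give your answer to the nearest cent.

$5.00

Risk-neutral probability p = (e^0.08 − 0.9)/(1.2 − 0.9) = 0.1833/0.3000 = 0.6110
Terminal stock prices: S_uu = 122.4, S_ud = 91.8, S_dd = 68.85
Terminal payoffs (K − S): max(-32.4, 0) = 0, max(-1.8, 0) = 0, max(21.15, 0) = 21.15
Node u (S = 102): continuation = e^(−0.08)·[0.6110·0.0000 + 0.3890·0.0000] = 0.0000; exercise value = 0.0000 ≤ continuation, so V_u = 0.0000
Node d (S = 76.5): continuation = e^(−0.08)·[0.6110·0.0000 + 0.3890·21.1500] = 7.5956; exercise value = 13.5000 > continuation, so V_d = 13.5000 (exercise)
Node 0 (S = 85): continuation = e^(−0.08)·[0.6110·0.0000 + 0.3890·13.5000] = 4.8483; exercise value = 5.0000 > continuation, so V_0 = 5.0000 (exercise)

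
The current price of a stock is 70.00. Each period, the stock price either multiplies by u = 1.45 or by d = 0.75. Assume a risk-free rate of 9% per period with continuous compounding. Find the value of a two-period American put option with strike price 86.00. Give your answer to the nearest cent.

17.62

Risk-neutral probability p = (e^0.09 − 0.75)/(1.45 − 0.75) = 0.3442/0.7000 = 0.4917
Terminal stock prices: S_uu = 147.2, S_ud = 76.12, S_dd = 39.38
Terminal payoffs (K − S): max(-61.18, 0) = 0, max(9.875, 0) = 9.875, max(46.62, 0) = 46.62
Node u (S = 101.5): continuation = e^(−0.09)·[0.4917·0.0000 + 0.5083·9.8750] = 4.5876; exercise value = 0.0000 ≤ continuation, so V_u = 4.5876
Node d (S = 52.5): continuation = e^(−0.09)·[0.4917·9.8750 + 0.5083·46.6250] = 26.0981; exercise value = 33.5000 > continuation, so V_d = 33.5000 (exercise)
Node 0 (S = 70): continuation = e^(−0.09)·[0.4917·4.5876 + 0.5083·33.5000] = 17.6247; exercise value = 16.0000 ≤ continuation, so V_0 = 17.6247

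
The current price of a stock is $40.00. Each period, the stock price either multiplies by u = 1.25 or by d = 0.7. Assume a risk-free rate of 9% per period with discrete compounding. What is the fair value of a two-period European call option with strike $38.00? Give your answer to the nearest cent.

Risk-neutral probability p = (1 + 0.09 − 0.7)/(1.25 − 0.7) = 0.3900/0.5500 = 0.7091
Terminal stock prices: S_uu = 62.5, S_ud = 35, S_dd = 19.6
Terminal payoffs (S − K): max(24.5, 0) = 24.5, max(-3, 0) = 0, max(-18.4, 0) = 0
Node u (S = 50): V_u = 1/1.09·[0.7091·24.5000 + 0.2909·0.0000] = 15.9383
Node d (S = 28): V_d = 1/1.09·[0.7091·0.0000 + 0.2909·0.0000] = 0.0000
Node 0 (S = 40): V_0 = 1/1.09·[0.7091·15.9383 + 0.2909·0.0000] = 10.3685

$10.37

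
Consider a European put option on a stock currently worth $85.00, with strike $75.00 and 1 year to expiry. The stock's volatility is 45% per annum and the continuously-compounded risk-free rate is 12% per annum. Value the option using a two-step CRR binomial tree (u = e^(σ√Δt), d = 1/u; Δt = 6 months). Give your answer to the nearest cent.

CRR parameters: u = e^(σ√Δt) = e^(0.45·√0.5) = 1.3746, d = 1/u = 0.7275
Per-period rate: rΔt = 0.12·0.5 = 0.06, so R = e^0.06 = 1.0618
Risk-neutral probability p = (e^0.06 − 0.7275)/(1.3746 − 0.7275) = 0.3344/0.6472 = 0.5167
Terminal stock prices: S_uu = 160.6, S_ud = 85, S_dd = 44.98
Terminal payoffs (K − S): max(-85.62, 0) = 0, max(-10, 0) = 0, max(30.02, 0) = 30.02
Node u (S = 116.8): V_u = e^(−0.06)·[0.5167·0.0000 + 0.4833·0.0000] = 0.0000
Node d (S = 61.83): V_d = e^(−0.06)·[0.5167·0.0000 + 0.4833·30.0183] = 13.6641
Node 0 (S = 85): V_0 = e^(−0.06)·[0.5167·0.0000 + 0.4833·13.6641] = 6.2198

$6.22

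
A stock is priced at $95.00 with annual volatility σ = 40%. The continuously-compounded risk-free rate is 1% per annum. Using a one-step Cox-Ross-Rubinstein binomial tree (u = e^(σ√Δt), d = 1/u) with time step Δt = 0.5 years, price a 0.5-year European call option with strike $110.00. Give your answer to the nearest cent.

CRR parameters: u = e^(σ√Δt) = e^(0.4·√0.5) = 1.3269, d = 1/u = 0.7536
Per-period rate: rΔt = 0.01·0.5 = 0.005, so R = e^0.005 = 1.0050
Risk-neutral probability p = (e^0.005 − 0.7536)/(1.3269 − 0.7536) = 0.2514/0.5733 = 0.4385
Terminal stock prices: S_u = 126.1, S_d = 71.6
Terminal payoffs (S − K): max(16.06, 0) = 16.06, max(-38.4, 0) = 0
Node 0 (S = 95): V_0 = e^(−0.005)·[0.4385·16.0552 + 0.5615·0.0000] = 7.0051

$7.01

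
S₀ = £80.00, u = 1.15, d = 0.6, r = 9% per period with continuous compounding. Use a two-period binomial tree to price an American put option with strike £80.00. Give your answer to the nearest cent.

£4.86

Risk-neutral probability p = (e^0.09 − 0.6)/(1.15 − 0.6) = 0.4942/0.5500 = 0.8985
Terminal stock prices: S_uu = 105.8, S_ud = 55.2, S_dd = 28.8
Terminal payoffs (K − S): max(-25.8, 0) = 0, max(24.8, 0) = 24.8, max(51.2, 0) = 51.2
Node u (S = 92): continuation = e^(−0.09)·[0.8985·0.0000 + 0.1015·24.8000] = 2.3006; exercise value = 0.0000 ≤ continuation, so V_u = 2.3006
Node d (S = 48): continuation = e^(−0.09)·[0.8985·24.8000 + 0.1015·51.2000] = 25.1145; exercise value = 32.0000 > continuation, so V_d = 32.0000 (exercise)
Node 0 (S = 80): continuation = e^(−0.09)·[0.8985·2.3006 + 0.1015·32.0000] = 4.8576; exercise value = 0.0000 ≤ continuation, so V_0 = 4.8576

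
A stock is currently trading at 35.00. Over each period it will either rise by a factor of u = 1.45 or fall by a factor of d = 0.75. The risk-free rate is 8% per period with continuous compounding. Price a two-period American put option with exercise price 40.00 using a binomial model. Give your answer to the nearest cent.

Risk-neutral probability p = (e^0.08 − 0.75)/(1.45 − 0.75) = 0.3333/0.7000 = 0.4761
Terminal stock prices: S_uu = 73.59, S_ud = 38.06, S_dd = 19.69
Terminal payoffs (K − S): max(-33.59, 0) = 0, max(1.938, 0) = 1.938, max(20.31, 0) = 20.31
Node u (S = 50.75): continuation = e^(−0.08)·[0.4761·0.0000 + 0.5239·1.9375] = 0.9370; exercise value = 0.0000 ≤ continuation, so V_u = 0.9370
Node d (S = 26.25): continuation = e^(−0.08)·[0.4761·1.9375 + 0.5239·20.3125] = 10.6747; exercise value = 13.7500 > continuation, so V_d = 13.7500 (exercise)
Node 0 (S = 35): continuation = e^(−0.08)·[0.4761·0.9370 + 0.5239·13.7500] = 7.0613; exercise value = 5.0000 ≤ continuation, so V_0 = 7.0613

7.06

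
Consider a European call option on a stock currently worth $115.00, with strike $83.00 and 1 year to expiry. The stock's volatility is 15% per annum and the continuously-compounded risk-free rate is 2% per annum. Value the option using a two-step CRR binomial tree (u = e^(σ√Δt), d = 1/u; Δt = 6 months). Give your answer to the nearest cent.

$33.64

CRR parameters: u = e^(σ√Δt) = e^(0.15·√0.5) = 1.1119, d = 1/u = 0.8994
Per-period rate: rΔt = 0.02·0.5 = 0.01, so R = e^0.01 = 1.0101
Risk-neutral probability p = (e^0.01 − 0.8994)/(1.1119 − 0.8994) = 0.1107/0.2125 = 0.5208
Terminal stock prices: S_uu = 142.2, S_ud = 115, S_dd = 93.02
Terminal payoffs (S − K): max(59.18, 0) = 59.18, max(32, 0) = 32, max(10.02, 0) = 10.02
Node u (S = 127.9): V_u = e^(−0.01)·[0.5208·59.1758 + 0.4792·32.0000] = 45.6938
Node d (S = 103.4): V_d = e^(−0.01)·[0.5208·32.0000 + 0.4792·10.0187] = 21.2529
Node 0 (S = 115): V_0 = e^(−0.01)·[0.5208·45.6938 + 0.4792·21.2529] = 33.6435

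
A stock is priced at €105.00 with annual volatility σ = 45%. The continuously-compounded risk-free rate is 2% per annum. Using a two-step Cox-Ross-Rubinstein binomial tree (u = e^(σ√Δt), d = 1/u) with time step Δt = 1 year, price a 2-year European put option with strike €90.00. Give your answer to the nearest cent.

CRR parameters: u = e^(σ√Δt) = e^(0.45·√1) = 1.5683, d = 1/u = 0.6376
Per-period rate: rΔt = 0.02·1 = 0.02, so R = e^0.02 = 1.0202
Risk-neutral probability p = (e^0.02 − 0.6376)/(1.5683 − 0.6376) = 0.3826/0.9307 = 0.4111
Terminal stock prices: S_uu = 258.3, S_ud = 105, S_dd = 42.69
Terminal payoffs (K − S): max(-168.3, 0) = 0, max(-15, 0) = 0, max(47.31, 0) = 47.31
Node u (S = 164.7): V_u = e^(−0.02)·[0.4111·0.0000 + 0.5889·0.0000] = 0.0000
Node d (S = 66.95): V_d = e^(−0.02)·[0.4111·0.0000 + 0.5889·47.3102] = 27.3108
Node 0 (S = 105): V_0 = e^(−0.02)·[0.4111·0.0000 + 0.5889·27.3108] = 15.7658

€15.77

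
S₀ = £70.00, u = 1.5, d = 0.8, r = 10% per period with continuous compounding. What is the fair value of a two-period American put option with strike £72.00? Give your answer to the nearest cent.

Risk-neutral probability p = (e^0.1 − 0.8)/(1.5 − 0.8) = 0.3052/0.7000 = 0.4360
Terminal stock prices: S_uu = 157.5, S_ud = 84, S_dd = 44.8
Terminal payoffs (K − S): max(-85.5, 0) = 0, max(-12, 0) = 0, max(27.2, 0) = 27.2
Node u (S = 105): continuation = e^(−0.1)·[0.4360·0.0000 + 0.5640·0.0000] = 0.0000; exercise value = 0.0000 ≤ continuation, so V_u = 0.0000
Node d (S = 56): continuation = e^(−0.1)·[0.4360·0.0000 + 0.5640·27.2000] = 13.8820; exercise value = 16.0000 > continuation, so V_d = 16.0000 (exercise)
Node 0 (S = 70): continuation = e^(−0.1)·[0.4360·0.0000 + 0.5640·16.0000] = 8.1659; exercise value = 2.0000 ≤ continuation, so V_0 = 8.1659

£8.17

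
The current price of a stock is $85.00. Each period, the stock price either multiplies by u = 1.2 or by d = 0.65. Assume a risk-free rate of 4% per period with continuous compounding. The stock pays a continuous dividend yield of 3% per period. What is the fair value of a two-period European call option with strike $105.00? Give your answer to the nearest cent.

$6.88

Per-period risk-free factor R = e^0.04 = 1.0408; dividend-adjusted growth = e^(0.04−0.03) = 1.0101.
Risk-neutral probability p = (1.0101 − 0.65)/(1.2 − 0.65) = 0.3601/0.5500 = 0.6546
Terminal stock prices: S_uu = 122.4, S_ud = 66.3, S_dd = 35.91
Terminal payoffs (S − K): max(17.4, 0) = 17.4, max(-38.7, 0) = 0, max(-69.09, 0) = 0
Node u (S = 102): V_u = e^(−0.04)·[0.6546·17.4000 + 0.3454·0.0000] = 10.9440
Node d (S = 55.25): V_d = e^(−0.04)·[0.6546·0.0000 + 0.3454·0.0000] = 0.0000
Node 0 (S = 85): V_0 = e^(−0.04)·[0.6546·10.9440 + 0.3454·0.0000] = 6.8835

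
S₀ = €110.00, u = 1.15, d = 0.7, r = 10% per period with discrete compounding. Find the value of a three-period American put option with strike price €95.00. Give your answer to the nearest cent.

Risk-neutral probability p = (1 + 0.1 − 0.7)/(1.15 − 0.7) = 0.4000/0.4500 = 0.8889
Terminal stock prices: S_uuu = 167.3, S_uud = 101.8, S_udd = 61.98, S_ddd = 37.73
Terminal payoffs (K − S): max(-72.3, 0) = 0, max(-6.832, 0) = 0, max(33.02, 0) = 33.02, max(57.27, 0) = 57.27
Node uu (S = 145.5): continuation = 1/1.1·[0.8889·0.0000 + 0.1111·0.0000] = 0.0000; exercise value = 0.0000 ≤ continuation, so V_uu = 0.0000
Node ud (S = 88.55): continuation = 1/1.1·[0.8889·0.0000 + 0.1111·33.0150] = 3.3348; exercise value = 6.4500 > continuation, so V_ud = 6.4500 (exercise)
Node dd (S = 53.9): continuation = 1/1.1·[0.8889·33.0150 + 0.1111·57.2700] = 32.4636; exercise value = 41.1000 > continuation, so V_dd = 41.1000 (exercise)
Node u (S = 126.5): continuation = 1/1.1·[0.8889·0.0000 + 0.1111·6.4500] = 0.6515; exercise value = 0.0000 ≤ continuation, so V_u = 0.6515
Node d (S = 77): continuation = 1/1.1·[0.8889·6.4500 + 0.1111·41.1000] = 9.3636; exercise value = 18.0000 > continuation, so V_d = 18.0000 (exercise)
Node 0 (S = 110): continuation = 1/1.1·[0.8889·0.6515 + 0.1111·18.0000] = 2.3447; exercise value = 0.0000 ≤ continuation, so V_0 = 2.3447

€2.34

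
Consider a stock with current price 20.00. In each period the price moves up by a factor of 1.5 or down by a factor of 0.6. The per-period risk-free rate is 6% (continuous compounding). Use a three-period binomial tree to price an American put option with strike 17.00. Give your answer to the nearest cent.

Risk-neutral probability p = (e^0.06 − 0.6)/(1.5 − 0.6) = 0.4618/0.9000 = 0.5132
Terminal stock prices: S_uuu = 67.5, S_uud = 27, S_udd = 10.8, S_ddd = 4.32
Terminal payoffs (K − S): max(-50.5, 0) = 0, max(-10, 0) = 0, max(6.2, 0) = 6.2, max(12.68, 0) = 12.68
Node uu (S = 45): continuation = e^(−0.06)·[0.5132·0.0000 + 0.4868·0.0000] = 0.0000; exercise value = 0.0000 ≤ continuation, so V_uu = 0.0000
Node ud (S = 18): continuation = e^(−0.06)·[0.5132·0.0000 + 0.4868·6.2000] = 2.8427; exercise value = 0.0000 ≤ continuation, so V_ud = 2.8427
Node dd (S = 7.2): continuation = e^(−0.06)·[0.5132·6.2000 + 0.4868·12.6800] = 8.8100; exercise value = 9.8000 > continuation, so V_dd = 9.8000 (exercise)
Node u (S = 30): continuation = e^(−0.06)·[0.5132·0.0000 + 0.4868·2.8427] = 1.3034; exercise value = 0.0000 ≤ continuation, so V_u = 1.3034
Node d (S = 12): continuation = e^(−0.06)·[0.5132·2.8427 + 0.4868·9.8000] = 5.8670; exercise value = 5.0000 ≤ continuation, so V_d = 5.8670
Node 0 (S = 20): continuation = e^(−0.06)·[0.5132·1.3034 + 0.4868·5.8670] = 3.3199; exercise value = 0.0000 ≤ continuation, so V_0 = 3.3199

3.32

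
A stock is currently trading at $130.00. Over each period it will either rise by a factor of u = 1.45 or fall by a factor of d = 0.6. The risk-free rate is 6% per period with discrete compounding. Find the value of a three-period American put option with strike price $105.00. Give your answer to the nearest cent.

$18.01

Risk-neutral probability p = (1 + 0.06 − 0.6)/(1.45 − 0.6) = 0.4600/0.8500 = 0.5412
Terminal stock prices: S_uuu = 396.3, S_uud = 164, S_udd = 67.86, S_ddd = 28.08
Terminal payoffs (K − S): max(-291.3, 0) = 0, max(-58.99, 0) = 0, max(37.14, 0) = 37.14, max(76.92, 0) = 76.92
Node uu (S = 273.3): continuation = 1/1.06·[0.5412·0.0000 + 0.4588·0.0000] = 0.0000; exercise value = 0.0000 ≤ continuation, so V_uu = 0.0000
Node ud (S = 113.1): continuation = 1/1.06·[0.5412·0.0000 + 0.4588·37.1400] = 16.0761; exercise value = 0.0000 ≤ continuation, so V_ud = 16.0761
Node dd (S = 46.8): continuation = 1/1.06·[0.5412·37.1400 + 0.4588·76.9200] = 52.2566; exercise value = 58.2000 > continuation, so V_dd = 58.2000 (exercise)
Node u (S = 188.5): continuation = 1/1.06·[0.5412·0.0000 + 0.4588·16.0761] = 6.9586; exercise value = 0.0000 ≤ continuation, so V_u = 6.9586
Node d (S = 78): continuation = 1/1.06·[0.5412·16.0761 + 0.4588·58.2000] = 33.3996; exercise value = 27.0000 ≤ continuation, so V_d = 33.3996
Node 0 (S = 130): continuation = 1/1.06·[0.5412·6.9586 + 0.4588·33.3996] = 18.0098; exercise value = 0.0000 ≤ continuation, so V_0 = 18.0098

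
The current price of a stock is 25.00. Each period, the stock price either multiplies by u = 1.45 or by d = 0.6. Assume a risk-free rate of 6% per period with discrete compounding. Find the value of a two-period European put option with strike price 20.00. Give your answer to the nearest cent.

2.06

Risk-neutral probability p = (1 + 0.06 − 0.6)/(1.45 − 0.6) = 0.4600/0.8500 = 0.5412
Terminal stock prices: S_uu = 52.56, S_ud = 21.75, S_dd = 9
Terminal payoffs (K − S): max(-32.56, 0) = 0, max(-1.75, 0) = 0, max(11, 0) = 11
Node u (S = 36.25): V_u = 1/1.06·[0.5412·0.0000 + 0.4588·0.0000] = 0.0000
Node d (S = 15): V_d = 1/1.06·[0.5412·0.0000 + 0.4588·11.0000] = 4.7614
Node 0 (S = 25): V_0 = 1/1.06·[0.5412·0.0000 + 0.4588·4.7614] = 2.0610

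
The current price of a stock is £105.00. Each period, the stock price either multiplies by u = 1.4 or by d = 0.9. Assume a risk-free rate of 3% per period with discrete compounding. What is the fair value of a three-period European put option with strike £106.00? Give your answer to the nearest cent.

Risk-neutral probability p = (1 + 0.03 − 0.9)/(1.4 − 0.9) = 0.1300/0.5000 = 0.2600
Terminal stock prices: S_uuu = 288.1, S_uud = 185.2, S_udd = 119.1, S_ddd = 76.55
Terminal payoffs (K − S): max(-182.1, 0) = 0, max(-79.22, 0) = 0, max(-13.07, 0) = 0, max(29.45, 0) = 29.45
Node uu (S = 205.8): V_uu = 1/1.03·[0.2600·0.0000 + 0.7400·0.0000] = 0.0000
Node ud (S = 132.3): V_ud = 1/1.03·[0.2600·0.0000 + 0.7400·0.0000] = 0.0000
Node dd (S = 85.05): V_dd = 1/1.03·[0.2600·0.0000 + 0.7400·29.4550] = 21.1618
Node u (S = 147): V_u = 1/1.03·[0.2600·0.0000 + 0.7400·0.0000] = 0.0000
Node d (S = 94.5): V_d = 1/1.03·[0.2600·0.0000 + 0.7400·21.1618] = 15.2037
Node 0 (S = 105): V_0 = 1/1.03·[0.2600·0.0000 + 0.7400·15.2037] = 10.9230

£10.92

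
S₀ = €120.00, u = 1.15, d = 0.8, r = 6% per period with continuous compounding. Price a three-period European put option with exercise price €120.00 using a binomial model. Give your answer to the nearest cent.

Risk-neutral probability p = (e^0.06 − 0.8)/(1.15 − 0.8) = 0.2618/0.3500 = 0.7481
Terminal stock prices: S_uuu = 182.5, S_uud = 127, S_udd = 88.32, S_ddd = 61.44
Terminal payoffs (K − S): max(-62.5, 0) = 0, max(-6.96, 0) = 0, max(31.68, 0) = 31.68, max(58.56, 0) = 58.56
Node uu (S = 158.7): V_uu = e^(−0.06)·[0.7481·0.0000 + 0.2519·0.0000] = 0.0000
Node ud (S = 110.4): V_ud = e^(−0.06)·[0.7481·0.0000 + 0.2519·31.6800] = 7.5153
Node dd (S = 76.8): V_dd = e^(−0.06)·[0.7481·31.6800 + 0.2519·58.5600] = 36.2117
Node u (S = 138): V_u = e^(−0.06)·[0.7481·0.0000 + 0.2519·7.5153] = 1.7828
Node d (S = 96): V_d = e^(−0.06)·[0.7481·7.5153 + 0.2519·36.2117] = 13.8852
Node 0 (S = 120): V_0 = e^(−0.06)·[0.7481·1.7828 + 0.2519·13.8852] = 4.5500

€4.55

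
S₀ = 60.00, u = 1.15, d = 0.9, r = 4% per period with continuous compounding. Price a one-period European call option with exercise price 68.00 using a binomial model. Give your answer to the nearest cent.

0.54

Risk-neutral probability p = (e^0.04 − 0.9)/(1.15 − 0.9) = 0.1408/0.2500 = 0.5632
Terminal stock prices: S_u = 69, S_d = 54
Terminal payoffs (S − K): max(1, 0) = 1, max(-14, 0) = 0
Node 0 (S = 60): V_0 = e^(−0.04)·[0.5632·1.0000 + 0.4368·0.0000] = 0.5412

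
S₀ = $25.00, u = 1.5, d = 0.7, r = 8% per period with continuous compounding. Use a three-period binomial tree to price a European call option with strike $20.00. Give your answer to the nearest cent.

Risk-neutral probability p = (e^0.08 − 0.7)/(1.5 − 0.7) = 0.3833/0.8000 = 0.4791
Terminal stock prices: S_uuu = 84.38, S_uud = 39.38, S_udd = 18.37, S_ddd = 8.575
Terminal payoffs (S − K): max(64.38, 0) = 64.38, max(19.38, 0) = 19.38, max(-1.625, 0) = 0, max(-11.43, 0) = 0
Node uu (S = 56.25): V_uu = e^(−0.08)·[0.4791·64.3750 + 0.5209·19.3750] = 37.7877
Node ud (S = 26.25): V_ud = e^(−0.08)·[0.4791·19.3750 + 0.5209·0.0000] = 8.5690
Node dd (S = 12.25): V_dd = e^(−0.08)·[0.4791·0.0000 + 0.5209·0.0000] = 0.0000
Node u (S = 37.5): V_u = e^(−0.08)·[0.4791·37.7877 + 0.5209·8.5690] = 20.8328
Node d (S = 17.5): V_d = e^(−0.08)·[0.4791·8.5690 + 0.5209·0.0000] = 3.7899
Node 0 (S = 25): V_0 = e^(−0.08)·[0.4791·20.8328 + 0.5209·3.7899] = 11.0361

$11.04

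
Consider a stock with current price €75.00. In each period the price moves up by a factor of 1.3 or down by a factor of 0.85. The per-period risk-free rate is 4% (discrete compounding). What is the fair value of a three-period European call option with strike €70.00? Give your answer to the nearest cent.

Risk-neutral probability p = (1 + 0.04 − 0.85)/(1.3 − 0.85) = 0.1900/0.4500 = 0.4222
Terminal stock prices: S_uuu = 164.8, S_uud = 107.7, S_udd = 70.44, S_ddd = 46.06
Terminal payoffs (S − K): max(94.78, 0) = 94.78, max(37.74, 0) = 37.74, max(0.4437, 0) = 0.4437, max(-23.94, 0) = 0
Node uu (S = 126.8): V_uu = 1/1.04·[0.4222·94.7750 + 0.5778·37.7375] = 59.4423
Node ud (S = 82.88): V_ud = 1/1.04·[0.4222·37.7375 + 0.5778·0.4437] = 15.5673
Node dd (S = 54.19): V_dd = 1/1.04·[0.4222·0.4437 + 0.5778·0.0000] = 0.1802
Node u (S = 97.5): V_u = 1/1.04·[0.4222·59.4423 + 0.5778·15.5673] = 32.7811
Node d (S = 63.75): V_d = 1/1.04·[0.4222·15.5673 + 0.5778·0.1802] = 6.4201
Node 0 (S = 75): V_0 = 1/1.04·[0.4222·32.7811 + 0.5778·6.4201] = 16.8753

€16.88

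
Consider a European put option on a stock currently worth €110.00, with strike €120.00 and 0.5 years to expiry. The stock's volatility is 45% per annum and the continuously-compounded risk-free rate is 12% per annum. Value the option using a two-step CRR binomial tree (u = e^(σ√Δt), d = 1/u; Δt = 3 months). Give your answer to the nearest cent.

CRR parameters: u = e^(σ√Δt) = e^(0.45·√0.25) = 1.2523, d = 1/u = 0.7985
Per-period rate: rΔt = 0.12·0.25 = 0.03, so R = e^0.03 = 1.0305
Risk-neutral probability p = (e^0.03 − 0.7985)/(1.2523 − 0.7985) = 0.2319/0.4538 = 0.5111
Terminal stock prices: S_uu = 172.5, S_ud = 110, S_dd = 70.14
Terminal payoffs (K − S): max(-52.51, 0) = 0, max(10, 0) = 10, max(49.86, 0) = 49.86
Node u (S = 137.8): V_u = e^(−0.03)·[0.5111·0.0000 + 0.4889·10.0000] = 4.7446
Node d (S = 87.84): V_d = e^(−0.03)·[0.5111·10.0000 + 0.4889·49.8609] = 28.6167
Node 0 (S = 110): V_0 = e^(−0.03)·[0.5111·4.7446 + 0.4889·28.6167] = 15.9306

€15.93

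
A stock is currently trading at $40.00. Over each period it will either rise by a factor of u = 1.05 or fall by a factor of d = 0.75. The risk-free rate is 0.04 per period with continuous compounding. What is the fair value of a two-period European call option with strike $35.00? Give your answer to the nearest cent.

Risk-neutral probability p = (e^0.04 − 0.75)/(1.05 − 0.75) = 0.2908/0.3000 = 0.9694
Terminal stock prices: S_uu = 44.1, S_ud = 31.5, S_dd = 22.5
Terminal payoffs (S − K): max(9.1, 0) = 9.1, max(-3.5, 0) = 0, max(-12.5, 0) = 0
Node u (S = 42): V_u = e^(−0.04)·[0.9694·9.1000 + 0.0306·0.0000] = 8.4754
Node d (S = 30): V_d = e^(−0.04)·[0.9694·0.0000 + 0.0306·0.0000] = 0.0000
Node 0 (S = 40): V_0 = e^(−0.04)·[0.9694·8.4754 + 0.0306·0.0000] = 7.8936

$7.89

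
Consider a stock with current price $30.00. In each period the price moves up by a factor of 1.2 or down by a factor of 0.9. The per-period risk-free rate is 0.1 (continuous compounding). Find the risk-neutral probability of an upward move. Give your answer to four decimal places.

p = 0.6839

Risk-neutral probability p = (e^0.1 − 0.9)/(1.2 − 0.9) = 0.2052/0.3000 = 0.6839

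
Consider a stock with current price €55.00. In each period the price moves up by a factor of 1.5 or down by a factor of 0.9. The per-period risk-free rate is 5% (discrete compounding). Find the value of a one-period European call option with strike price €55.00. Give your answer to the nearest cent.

Risk-neutral probability p = (1 + 0.05 − 0.9)/(1.5 − 0.9) = 0.1500/0.6000 = 0.2500
Terminal stock prices: S_u = 82.5, S_d = 49.5
Terminal payoffs (S − K): max(27.5, 0) = 27.5, max(-5.5, 0) = 0
Node 0 (S = 55): V_0 = 1/1.05·[0.2500·27.5000 + 0.7500·0.0000] = 6.5476

€6.55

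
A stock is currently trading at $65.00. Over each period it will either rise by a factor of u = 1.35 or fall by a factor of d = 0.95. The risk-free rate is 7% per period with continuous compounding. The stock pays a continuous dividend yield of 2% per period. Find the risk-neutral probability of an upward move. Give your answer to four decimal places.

Per-period risk-free factor R = e^0.07 = 1.0725; dividend-adjusted growth = e^(0.07−0.02) = 1.0513.
Risk-neutral probability p = (1.0513 − 0.95)/(1.35 − 0.95) = 0.1013/0.4000 = 0.2532

p = 0.2532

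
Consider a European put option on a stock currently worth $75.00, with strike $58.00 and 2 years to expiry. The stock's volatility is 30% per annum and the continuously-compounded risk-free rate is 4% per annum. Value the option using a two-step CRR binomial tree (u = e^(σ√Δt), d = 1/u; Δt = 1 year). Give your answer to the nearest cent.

$4.00

CRR parameters: u = e^(σ√Δt) = e^(0.3·√1) = 1.3499, d = 1/u = 0.7408
Per-period rate: rΔt = 0.04·1 = 0.04, so R = e^0.04 = 1.0408
Risk-neutral probability p = (e^0.04 − 0.7408)/(1.3499 − 0.7408) = 0.3000/0.6090 = 0.4926
Terminal stock prices: S_uu = 136.7, S_ud = 75, S_dd = 41.16
Terminal payoffs (K − S): max(-78.66, 0) = 0, max(-17, 0) = 0, max(16.84, 0) = 16.84
Node u (S = 101.2): V_u = e^(−0.04)·[0.4926·0.0000 + 0.5074·0.0000] = 0.0000
Node d (S = 55.56): V_d = e^(−0.04)·[0.4926·0.0000 + 0.5074·16.8391] = 8.2097
Node 0 (S = 75): V_0 = e^(−0.04)·[0.4926·0.0000 + 0.5074·8.2097] = 4.0025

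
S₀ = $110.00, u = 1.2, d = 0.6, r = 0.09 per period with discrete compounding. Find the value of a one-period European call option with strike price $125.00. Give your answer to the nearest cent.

$5.24

Risk-neutral probability p = (1 + 0.09 − 0.6)/(1.2 − 0.6) = 0.4900/0.6000 = 0.8167
Terminal stock prices: S_u = 132, S_d = 66
Terminal payoffs (S − K): max(7, 0) = 7, max(-59, 0) = 0
Node 0 (S = 110): V_0 = 1/1.09·[0.8167·7.0000 + 0.1833·0.0000] = 5.2446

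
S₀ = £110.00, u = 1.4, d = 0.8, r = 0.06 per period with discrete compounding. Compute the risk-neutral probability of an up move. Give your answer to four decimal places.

p = 0.4333

Risk-neutral probability p = (1 + 0.06 − 0.8)/(1.4 − 0.8) = 0.2600/0.6000 = 0.4333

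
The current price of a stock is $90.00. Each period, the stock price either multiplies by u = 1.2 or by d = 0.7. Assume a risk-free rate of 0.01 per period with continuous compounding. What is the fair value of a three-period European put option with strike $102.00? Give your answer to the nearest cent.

$21.37

Risk-neutral probability p = (e^0.01 − 0.7)/(1.2 − 0.7) = 0.3101/0.5000 = 0.6201
Terminal stock prices: S_uuu = 155.5, S_uud = 90.72, S_udd = 52.92, S_ddd = 30.87
Terminal payoffs (K − S): max(-53.52, 0) = 0, max(11.28, 0) = 11.28, max(49.08, 0) = 49.08, max(71.13, 0) = 71.13
Node uu (S = 129.6): V_uu = e^(−0.01)·[0.6201·0.0000 + 0.3799·11.2800] = 4.2426
Node ud (S = 75.6): V_ud = e^(−0.01)·[0.6201·11.2800 + 0.3799·49.0800] = 25.3851
Node dd (S = 44.1): V_dd = e^(−0.01)·[0.6201·49.0800 + 0.3799·71.1300] = 56.8851
Node u (S = 108): V_u = e^(−0.01)·[0.6201·4.2426 + 0.3799·25.3851] = 12.1525
Node d (S = 63): V_d = e^(−0.01)·[0.6201·25.3851 + 0.3799·56.8851] = 36.9803
Node 0 (S = 90): V_0 = e^(−0.01)·[0.6201·12.1525 + 0.3799·36.9803] = 21.3698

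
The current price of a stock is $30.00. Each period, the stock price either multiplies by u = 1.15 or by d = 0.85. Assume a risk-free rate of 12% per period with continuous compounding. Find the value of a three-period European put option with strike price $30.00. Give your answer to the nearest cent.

Risk-neutral probability p = (e^0.12 − 0.85)/(1.15 − 0.85) = 0.2775/0.3000 = 0.9250
Terminal stock prices: S_uuu = 45.63, S_uud = 33.72, S_udd = 24.93, S_ddd = 18.42
Terminal payoffs (K − S): max(-15.63, 0) = 0, max(-3.724, 0) = 0, max(5.074, 0) = 5.074, max(11.58, 0) = 11.58
Node uu (S = 39.67): V_uu = e^(−0.12)·[0.9250·0.0000 + 0.0750·0.0000] = 0.0000
Node ud (S = 29.32): V_ud = e^(−0.12)·[0.9250·0.0000 + 0.0750·5.0738] = 0.3375
Node dd (S = 21.67): V_dd = e^(−0.12)·[0.9250·5.0738 + 0.0750·11.5763] = 4.9326
Node u (S = 34.5): V_u = e^(−0.12)·[0.9250·0.0000 + 0.0750·0.3375] = 0.0225
Node d (S = 25.5): V_d = e^(−0.12)·[0.9250·0.3375 + 0.0750·4.9326] = 0.6051
Node 0 (S = 30): V_0 = e^(−0.12)·[0.9250·0.0225 + 0.0750·0.6051] = 0.0587

$0.06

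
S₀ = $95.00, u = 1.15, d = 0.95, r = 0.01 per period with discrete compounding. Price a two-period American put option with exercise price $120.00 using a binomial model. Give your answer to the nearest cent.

$25.00

Risk-neutral probability p = (1 + 0.01 − 0.95)/(1.15 − 0.95) = 0.0600/0.2000 = 0.3000
Terminal stock prices: S_uu = 125.6, S_ud = 103.8, S_dd = 85.74
Terminal payoffs (K − S): max(-5.637, 0) = 0, max(16.21, 0) = 16.21, max(34.26, 0) = 34.26
Node u (S = 109.2): continuation = 1/1.01·[0.3000·0.0000 + 0.7000·16.2125] = 11.2364; exercise value = 10.7500 ≤ continuation, so V_u = 11.2364
Node d (S = 90.25): continuation = 1/1.01·[0.3000·16.2125 + 0.7000·34.2625] = 28.5619; exercise value = 29.7500 > continuation, so V_d = 29.7500 (exercise)
Node 0 (S = 95): continuation = 1/1.01·[0.3000·11.2364 + 0.7000·29.7500] = 23.9564; exercise value = 25.0000 > continuation, so V_0 = 25.0000 (exercise)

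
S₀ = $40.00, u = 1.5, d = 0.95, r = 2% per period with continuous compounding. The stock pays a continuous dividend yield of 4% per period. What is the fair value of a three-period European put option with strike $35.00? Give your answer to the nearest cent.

Per-period risk-free factor R = e^0.02 = 1.0202; dividend-adjusted growth = e^(0.02−0.04) = 0.9802.
Risk-neutral probability p = (0.9802 − 0.95)/(1.5 − 0.95) = 0.0302/0.5500 = 0.0549
Terminal stock prices: S_uuu = 135, S_uud = 85.5, S_udd = 54.15, S_ddd = 34.29
Terminal payoffs (K − S): max(-100, 0) = 0, max(-50.5, 0) = 0, max(-19.15, 0) = 0, max(0.705, 0) = 0.705
Node uu (S = 90): V_uu = e^(−0.02)·[0.0549·0.0000 + 0.9451·0.0000] = 0.0000
Node ud (S = 57): V_ud = e^(−0.02)·[0.0549·0.0000 + 0.9451·0.0000] = 0.0000
Node dd (S = 36.1): V_dd = e^(−0.02)·[0.0549·0.0000 + 0.9451·0.7050] = 0.6531
Node u (S = 60): V_u = e^(−0.02)·[0.0549·0.0000 + 0.9451·0.0000] = 0.0000
Node d (S = 38): V_d = e^(−0.02)·[0.0549·0.0000 + 0.9451·0.6531] = 0.6050
Node 0 (S = 40): V_0 = e^(−0.02)·[0.0549·0.0000 + 0.9451·0.6050] = 0.5605

$0.56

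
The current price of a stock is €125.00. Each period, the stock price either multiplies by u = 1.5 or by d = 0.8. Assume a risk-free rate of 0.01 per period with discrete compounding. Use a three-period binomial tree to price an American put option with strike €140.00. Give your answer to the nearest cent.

Risk-neutral probability p = (1 + 0.01 − 0.8)/(1.5 − 0.8) = 0.2100/0.7000 = 0.3000
Terminal stock prices: S_uuu = 421.9, S_uud = 225, S_udd = 120, S_ddd = 64
Terminal payoffs (K − S): max(-281.9, 0) = 0, max(-85, 0) = 0, max(20, 0) = 20, max(76, 0) = 76
Node uu (S = 281.2): continuation = 1/1.01·[0.3000·0.0000 + 0.7000·0.0000] = 0.0000; exercise value = 0.0000 ≤ continuation, so V_uu = 0.0000
Node ud (S = 150): continuation = 1/1.01·[0.3000·0.0000 + 0.7000·20.0000] = 13.8614; exercise value = 0.0000 ≤ continuation, so V_ud = 13.8614
Node dd (S = 80): continuation = 1/1.01·[0.3000·20.0000 + 0.7000·76.0000] = 58.6139; exercise value = 60.0000 > continuation, so V_dd = 60.0000 (exercise)
Node u (S = 187.5): continuation = 1/1.01·[0.3000·0.0000 + 0.7000·13.8614] = 9.6069; exercise value = 0.0000 ≤ continuation, so V_u = 9.6069
Node d (S = 100): continuation = 1/1.01·[0.3000·13.8614 + 0.7000·60.0000] = 45.7014; exercise value = 40.0000 ≤ continuation, so V_d = 45.7014
Node 0 (S = 125): continuation = 1/1.01·[0.3000·9.6069 + 0.7000·45.7014] = 34.5278; exercise value = 15.0000 ≤ continuation, so V_0 = 34.5278

€34.53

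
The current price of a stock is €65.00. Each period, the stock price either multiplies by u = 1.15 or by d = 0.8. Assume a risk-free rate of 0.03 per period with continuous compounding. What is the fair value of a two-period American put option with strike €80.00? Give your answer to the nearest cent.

€15.00

Risk-neutral probability p = (e^0.03 − 0.8)/(1.15 − 0.8) = 0.2305/0.3500 = 0.6584
Terminal stock prices: S_uu = 85.96, S_ud = 59.8, S_dd = 41.6
Terminal payoffs (K − S): max(-5.962, 0) = 0, max(20.2, 0) = 20.2, max(38.4, 0) = 38.4
Node u (S = 74.75): continuation = e^(−0.03)·[0.6584·0.0000 + 0.3416·20.2000] = 6.6956; exercise value = 5.2500 ≤ continuation, so V_u = 6.6956
Node d (S = 52): continuation = e^(−0.03)·[0.6584·20.2000 + 0.3416·38.4000] = 25.6356; exercise value = 28.0000 > continuation, so V_d = 28.0000 (exercise)
Node 0 (S = 65): continuation = e^(−0.03)·[0.6584·6.6956 + 0.3416·28.0000] = 13.5593; exercise value = 15.0000 > continuation, so V_0 = 15.0000 (exercise)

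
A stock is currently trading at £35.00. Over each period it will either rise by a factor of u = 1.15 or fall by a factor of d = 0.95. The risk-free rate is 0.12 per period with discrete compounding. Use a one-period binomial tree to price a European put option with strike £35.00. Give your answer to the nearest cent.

Risk-neutral probability p = (1 + 0.12 − 0.95)/(1.15 − 0.95) = 0.1700/0.2000 = 0.8500
Terminal stock prices: S_u = 40.25, S_d = 33.25
Terminal payoffs (K − S): max(-5.25, 0) = 0, max(1.75, 0) = 1.75
Node 0 (S = 35): V_0 = 1/1.12·[0.8500·0.0000 + 0.1500·1.7500] = 0.2344

£0.23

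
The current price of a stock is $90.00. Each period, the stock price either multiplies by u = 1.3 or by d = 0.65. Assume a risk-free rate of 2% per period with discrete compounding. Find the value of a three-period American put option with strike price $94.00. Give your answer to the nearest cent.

Risk-neutral probability p = (1 + 0.02 − 0.65)/(1.3 − 0.65) = 0.3700/0.6500 = 0.5692
Terminal stock prices: S_uuu = 197.7, S_uud = 98.87, S_udd = 49.43, S_ddd = 24.72
Terminal payoffs (K − S): max(-103.7, 0) = 0, max(-4.865, 0) = 0, max(44.57, 0) = 44.57, max(69.28, 0) = 69.28
Node uu (S = 152.1): continuation = 1/1.02·[0.5692·0.0000 + 0.4308·0.0000] = 0.0000; exercise value = 0.0000 ≤ continuation, so V_uu = 0.0000
Node ud (S = 76.05): continuation = 1/1.02·[0.5692·0.0000 + 0.4308·44.5675] = 18.8219; exercise value = 17.9500 ≤ continuation, so V_ud = 18.8219
Node dd (S = 38.03): continuation = 1/1.02·[0.5692·44.5675 + 0.4308·69.2837] = 54.1319; exercise value = 55.9750 > continuation, so V_dd = 55.9750 (exercise)
Node u (S = 117): continuation = 1/1.02·[0.5692·0.0000 + 0.4308·18.8219] = 7.9489; exercise value = 0.0000 ≤ continuation, so V_u = 7.9489
Node d (S = 58.5): continuation = 1/1.02·[0.5692·18.8219 + 0.4308·55.9750] = 34.1434; exercise value = 35.5000 > continuation, so V_d = 35.5000 (exercise)
Node 0 (S = 90): continuation = 1/1.02·[0.5692·7.9489 + 0.4308·35.5000] = 19.4285; exercise value = 4.0000 ≤ continuation, so V_0 = 19.4285

$19.43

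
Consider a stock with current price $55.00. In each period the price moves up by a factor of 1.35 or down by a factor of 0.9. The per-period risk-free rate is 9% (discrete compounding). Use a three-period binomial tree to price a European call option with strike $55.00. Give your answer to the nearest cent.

$14.75

Risk-neutral probability p = (1 + 0.09 − 0.9)/(1.35 − 0.9) = 0.1900/0.4500 = 0.4222
Terminal stock prices: S_uuu = 135.3, S_uud = 90.21, S_udd = 60.14, S_ddd = 40.1
Terminal payoffs (S − K): max(80.32, 0) = 80.32, max(35.21, 0) = 35.21, max(5.143, 0) = 5.143, max(-14.9, 0) = 0
Node uu (S = 100.2): V_uu = 1/1.09·[0.4222·80.3206 + 0.5778·35.2138] = 49.7788
Node ud (S = 66.83): V_ud = 1/1.09·[0.4222·35.2138 + 0.5778·5.1425] = 16.3663
Node dd (S = 44.55): V_dd = 1/1.09·[0.4222·5.1425 + 0.5778·0.0000] = 1.9920
Node u (S = 74.25): V_u = 1/1.09·[0.4222·49.7788 + 0.5778·16.3663] = 27.9576
Node d (S = 49.5): V_d = 1/1.09·[0.4222·16.3663 + 0.5778·1.9920] = 7.3955
Node 0 (S = 55): V_0 = 1/1.09·[0.4222·27.9576 + 0.5778·7.3955] = 14.7498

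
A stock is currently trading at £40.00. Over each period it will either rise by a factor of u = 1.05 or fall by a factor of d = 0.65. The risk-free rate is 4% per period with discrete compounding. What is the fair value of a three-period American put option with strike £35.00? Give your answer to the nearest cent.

Risk-neutral probability p = (1 + 0.04 − 0.65)/(1.05 − 0.65) = 0.3900/0.4000 = 0.9750
Terminal stock prices: S_uuu = 46.31, S_uud = 28.67, S_udd = 17.75, S_ddd = 10.98
Terminal payoffs (K − S): max(-11.31, 0) = 0, max(6.335, 0) = 6.335, max(17.25, 0) = 17.25, max(24.02, 0) = 24.02
Node uu (S = 44.1): continuation = 1/1.04·[0.9750·0.0000 + 0.0250·6.3350] = 0.1523; exercise value = 0.0000 ≤ continuation, so V_uu = 0.1523
Node ud (S = 27.3): continuation = 1/1.04·[0.9750·6.3350 + 0.0250·17.2550] = 6.3538; exercise value = 7.7000 > continuation, so V_ud = 7.7000 (exercise)
Node dd (S = 16.9): continuation = 1/1.04·[0.9750·17.2550 + 0.0250·24.0150] = 16.7538; exercise value = 18.1000 > continuation, so V_dd = 18.1000 (exercise)
Node u (S = 42): continuation = 1/1.04·[0.9750·0.1523 + 0.0250·7.7000] = 0.3279; exercise value = 0.0000 ≤ continuation, so V_u = 0.3279
Node d (S = 26): continuation = 1/1.04·[0.9750·7.7000 + 0.0250·18.1000] = 7.6538; exercise value = 9.0000 > continuation, so V_d = 9.0000 (exercise)
Node 0 (S = 40): continuation = 1/1.04·[0.9750·0.3279 + 0.0250·9.0000] = 0.5237; exercise value = 0.0000 ≤ continuation, so V_0 = 0.5237

£0.52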